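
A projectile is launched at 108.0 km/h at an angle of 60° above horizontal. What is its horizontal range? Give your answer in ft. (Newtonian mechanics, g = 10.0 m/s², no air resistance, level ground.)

v₀ = 108.0 km/h × 0.2777777777777778 = 30.0 m/s
R = v₀² × sin(2θ) / g = 30.0² × sin(2 × 60°) / 10.0 = 900.0 × 0.866025 / 10.0 = 77.9423 m
R = 77.9423 m / 0.3048 = 255.7 ft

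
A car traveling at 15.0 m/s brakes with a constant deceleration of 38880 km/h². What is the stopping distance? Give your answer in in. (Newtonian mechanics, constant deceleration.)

a = 38880 km/h² × 7.716049382716049e-05 = 3.0 m/s²
d = v₀² / (2a) = 15.0² / (2 × 3.0) = 225.0 / 6.0 = 37.5 m
d = 37.5 m / 0.0254 = 1476 in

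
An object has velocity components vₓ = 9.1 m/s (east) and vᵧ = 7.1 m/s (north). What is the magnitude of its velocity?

|v| = √(vₓ² + vᵧ²) = √(9.1² + 7.1²) = √(133.22) = 11.54 m/s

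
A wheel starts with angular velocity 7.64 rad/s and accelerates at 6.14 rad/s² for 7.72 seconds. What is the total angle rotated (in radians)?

θ = ω₀t + ½αt² = 7.64×7.72 + ½×6.14×7.72² = 241.95 rad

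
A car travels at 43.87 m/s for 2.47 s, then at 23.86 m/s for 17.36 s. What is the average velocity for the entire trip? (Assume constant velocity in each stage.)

d₁ = v₁t₁ = 43.87 × 2.47 = 108.3589 m
d₂ = v₂t₂ = 23.86 × 17.36 = 414.2096 m
d_total = 522.5685 m, t_total = 19.83 s
v_avg = d_total/t_total = 522.5685/19.83 = 26.35 m/s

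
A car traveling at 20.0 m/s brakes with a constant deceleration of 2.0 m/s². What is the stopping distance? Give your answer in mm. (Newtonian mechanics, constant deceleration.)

d = v₀² / (2a) = 20.0² / (2 × 2.0) = 400.0 / 4.0 = 100.0 m
d = 100.0 m / 0.001 = 100000 mm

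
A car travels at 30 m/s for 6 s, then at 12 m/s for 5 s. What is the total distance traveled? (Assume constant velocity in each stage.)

d₁ = v₁t₁ = 30 × 6 = 180 m
d₂ = v₂t₂ = 12 × 5 = 60 m
d_total = 180 + 60 = 240 m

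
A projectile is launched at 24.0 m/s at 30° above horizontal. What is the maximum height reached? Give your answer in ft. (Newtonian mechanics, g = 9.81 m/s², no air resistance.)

H = v₀² × sin²(θ) / (2g) = 24.0² × sin(30°)² / (2 × 9.81) = 576.0 × 0.25 / 19.62 = 7.33945 m
H = 7.33945 m / 0.3048 = 24.08 ft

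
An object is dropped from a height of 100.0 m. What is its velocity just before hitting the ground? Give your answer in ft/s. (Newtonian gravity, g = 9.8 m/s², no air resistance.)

v = √(2gh) = √(2 × 9.8 × 100.0) = 44.2719 m/s
v = 44.2719 m/s / 0.3048 = 145.2 ft/s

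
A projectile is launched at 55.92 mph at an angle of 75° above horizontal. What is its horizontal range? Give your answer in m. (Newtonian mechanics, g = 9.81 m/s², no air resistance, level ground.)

v₀ = 55.92 mph × 0.44704 = 24.9985 m/s
R = v₀² × sin(2θ) / g = 24.9985² × sin(2 × 75°) / 9.81 = 624.925 × 0.5 / 9.81 = 31.85 m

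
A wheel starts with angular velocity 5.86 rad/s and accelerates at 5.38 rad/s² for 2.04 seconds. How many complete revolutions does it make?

θ = ω₀t + ½αt² = 5.86×2.04 + ½×5.38×2.04² = 23.149104 rad
Total revolutions = θ/(2π) = 23.149104/(2π) = 3.68
Complete revolutions = ⌊3.68⌋ = 3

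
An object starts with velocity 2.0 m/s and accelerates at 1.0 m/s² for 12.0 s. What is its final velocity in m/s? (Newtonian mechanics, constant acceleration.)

v = v₀ + a × t = 2.0 + 1.0 × 12.0 = 14.0 m/s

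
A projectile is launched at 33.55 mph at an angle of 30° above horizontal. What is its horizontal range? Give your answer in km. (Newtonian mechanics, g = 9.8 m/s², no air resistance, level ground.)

v₀ = 33.55 mph × 0.44704 = 14.9982 m/s
R = v₀² × sin(2θ) / g = 14.9982² × sin(2 × 30°) / 9.8 = 224.946 × 0.866025 / 9.8 = 19.8785 m
R = 19.8785 m / 1000.0 = 0.01988 km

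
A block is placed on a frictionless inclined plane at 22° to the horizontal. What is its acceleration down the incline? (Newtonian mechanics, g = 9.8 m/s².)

a = g sin(θ) = 9.8 × sin(22°) = 9.8 × 0.3746 = 3.67 m/s²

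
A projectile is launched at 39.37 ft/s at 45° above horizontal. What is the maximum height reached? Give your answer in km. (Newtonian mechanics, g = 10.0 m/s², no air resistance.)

v₀ = 39.37 ft/s × 0.3048 = 12.0 m/s
H = v₀² × sin²(θ) / (2g) = 12.0² × sin(45°)² / (2 × 10.0) = 144.0 × 0.5 / 20.0 = 3.6 m
H = 3.6 m / 1000.0 = 0.0036 km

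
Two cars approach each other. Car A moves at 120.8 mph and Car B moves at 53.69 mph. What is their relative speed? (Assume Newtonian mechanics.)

v_rel = v_A + v_B = 120.8 + 53.69 = 174.49 mph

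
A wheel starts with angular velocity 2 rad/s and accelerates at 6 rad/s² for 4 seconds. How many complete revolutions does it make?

θ = ω₀t + ½αt² = 2×4 + ½×6×4² = 56.0 rad
Total revolutions = θ/(2π) = 56.0/(2π) = 8.91
Complete revolutions = ⌊8.91⌋ = 8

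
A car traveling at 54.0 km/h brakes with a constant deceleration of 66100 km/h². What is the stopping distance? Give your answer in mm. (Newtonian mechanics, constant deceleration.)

v₀ = 54.0 km/h × 0.2777777777777778 = 15.0 m/s
a = 66100 km/h² × 7.716049382716049e-05 = 5.10031 m/s²
d = v₀² / (2a) = 15.0² / (2 × 5.10031) = 225.0 / 10.2006 = 22.0575 m
d = 22.0575 m / 0.001 = 22060 mm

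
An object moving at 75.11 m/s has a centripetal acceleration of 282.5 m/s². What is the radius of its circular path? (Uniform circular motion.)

r = v²/a_c = 75.11²/282.5 = 19.97 m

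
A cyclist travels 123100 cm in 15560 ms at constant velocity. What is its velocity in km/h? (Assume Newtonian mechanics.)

d = 123100 cm × 0.01 = 1231.0 m
t = 15560 ms × 0.001 = 15.56 s
v = d / t = 1231.0 / 15.56 = 79.1131 m/s
v = 79.1131 m/s / 0.2777777777777778 = 284.8 km/h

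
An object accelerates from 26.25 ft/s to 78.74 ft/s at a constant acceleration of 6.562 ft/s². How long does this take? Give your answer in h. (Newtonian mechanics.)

v₀ = 26.25 ft/s × 0.3048 = 8.001 m/s
v = 78.74 ft/s × 0.3048 = 24.0 m/s
a = 6.562 ft/s² × 0.3048 = 2.0001 m/s²
t = (v - v₀) / a = (24.0 - 8.001) / 2.0001 = 7.9991 s
t = 7.9991 s / 3600.0 = 0.002222 h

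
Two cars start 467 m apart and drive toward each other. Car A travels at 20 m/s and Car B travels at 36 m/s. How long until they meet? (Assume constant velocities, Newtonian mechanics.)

Combined speed: v_combined = 20 + 36 = 56 m/s
Time to meet: t = d/v_combined = 467/56 = 8.34 s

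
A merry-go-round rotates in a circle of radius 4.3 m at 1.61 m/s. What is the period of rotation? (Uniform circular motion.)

T = 2πr/v = 2π×4.3/1.61 = 16.78 s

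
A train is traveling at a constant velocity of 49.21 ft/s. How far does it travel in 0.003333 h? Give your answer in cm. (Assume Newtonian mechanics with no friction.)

v = 49.21 ft/s × 0.3048 = 14.9992 m/s
t = 0.003333 h × 3600.0 = 11.9988 s
d = v × t = 14.9992 × 11.9988 = 179.972 m
d = 179.972 m / 0.01 = 18000 cm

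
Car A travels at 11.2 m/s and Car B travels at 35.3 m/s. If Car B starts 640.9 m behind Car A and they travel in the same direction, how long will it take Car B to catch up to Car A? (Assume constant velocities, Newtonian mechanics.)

Relative speed: v_rel = 35.3 - 11.2 = 24.1 m/s
Time to catch: t = d₀/v_rel = 640.9/24.1 = 26.59 s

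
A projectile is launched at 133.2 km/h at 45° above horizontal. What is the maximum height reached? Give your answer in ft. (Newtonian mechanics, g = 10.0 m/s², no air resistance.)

v₀ = 133.2 km/h × 0.2777777777777778 = 37.0 m/s
H = v₀² × sin²(θ) / (2g) = 37.0² × sin(45°)² / (2 × 10.0) = 1369.0 × 0.5 / 20.0 = 34.225 m
H = 34.225 m / 0.3048 = 112.3 ft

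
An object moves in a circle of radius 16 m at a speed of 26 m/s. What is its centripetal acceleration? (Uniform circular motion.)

a_c = v²/r = 26²/16 = 676/16 = 42.25 m/s²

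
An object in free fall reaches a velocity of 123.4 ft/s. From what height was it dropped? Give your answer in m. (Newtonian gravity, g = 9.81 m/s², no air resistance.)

v = 123.4 ft/s × 0.3048 = 37.6123 m/s
h = v² / (2g) = 37.6123² / (2 × 9.81) = 72.1 m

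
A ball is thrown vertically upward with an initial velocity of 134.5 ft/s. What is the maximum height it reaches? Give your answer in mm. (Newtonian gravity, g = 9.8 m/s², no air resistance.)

v₀ = 134.5 ft/s × 0.3048 = 40.9956 m/s
h_max = v₀² / (2g) = 40.9956² / (2 × 9.8) = 1680.64 / 19.6 = 85.7469 m
h_max = 85.7469 m / 0.001 = 85750 mm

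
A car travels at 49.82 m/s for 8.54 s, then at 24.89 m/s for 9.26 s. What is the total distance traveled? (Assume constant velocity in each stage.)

d₁ = v₁t₁ = 49.82 × 8.54 = 425.4628 m
d₂ = v₂t₂ = 24.89 × 9.26 = 230.4814 m
d_total = 425.4628 + 230.4814 = 655.94 m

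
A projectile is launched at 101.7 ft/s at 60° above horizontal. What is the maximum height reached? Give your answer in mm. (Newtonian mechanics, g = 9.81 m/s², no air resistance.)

v₀ = 101.7 ft/s × 0.3048 = 30.9982 m/s
H = v₀² × sin²(θ) / (2g) = 30.9982² × sin(60°)² / (2 × 9.81) = 960.888 × 0.75 / 19.62 = 36.7312 m
H = 36.7312 m / 0.001 = 36730 mm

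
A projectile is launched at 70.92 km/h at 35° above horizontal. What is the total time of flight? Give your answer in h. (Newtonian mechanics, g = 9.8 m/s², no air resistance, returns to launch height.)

v₀ = 70.92 km/h × 0.2777777777777778 = 19.7 m/s
T = 2 × v₀ × sin(θ) / g = 2 × 19.7 × sin(35°) / 9.8 = 2 × 19.7 × 0.573576 / 9.8 = 2.30601 s
T = 2.30601 s / 3600.0 = 0.0006406 h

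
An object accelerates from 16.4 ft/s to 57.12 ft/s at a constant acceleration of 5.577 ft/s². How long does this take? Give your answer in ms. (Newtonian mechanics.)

v₀ = 16.4 ft/s × 0.3048 = 4.99872 m/s
v = 57.12 ft/s × 0.3048 = 17.4102 m/s
a = 5.577 ft/s² × 0.3048 = 1.69987 m/s²
t = (v - v₀) / a = (17.4102 - 4.99872) / 1.69987 = 7.30143 s
t = 7.30143 s / 0.001 = 7301 ms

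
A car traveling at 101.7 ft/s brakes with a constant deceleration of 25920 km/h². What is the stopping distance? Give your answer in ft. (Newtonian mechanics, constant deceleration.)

v₀ = 101.7 ft/s × 0.3048 = 30.9982 m/s
a = 25920 km/h² × 7.716049382716049e-05 = 2.0 m/s²
d = v₀² / (2a) = 30.9982² / (2 × 2.0) = 960.888 / 4.0 = 240.222 m
d = 240.222 m / 0.3048 = 788.1 ft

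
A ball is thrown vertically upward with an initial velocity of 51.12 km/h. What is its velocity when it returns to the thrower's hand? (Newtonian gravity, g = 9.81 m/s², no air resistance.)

By conservation of energy (no air resistance), the ball returns to the throw height with the same speed as launch, but directed downward.
|v_ground| = v₀ = 51.12 km/h
v_ground = 51.12 km/h (downward)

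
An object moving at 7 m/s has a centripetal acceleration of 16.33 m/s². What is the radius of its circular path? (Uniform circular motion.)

r = v²/a_c = 7²/16.33 = 3.0 m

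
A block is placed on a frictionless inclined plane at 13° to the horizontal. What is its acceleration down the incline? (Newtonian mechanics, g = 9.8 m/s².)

a = g sin(θ) = 9.8 × sin(13°) = 9.8 × 0.22495 = 2.2 m/s²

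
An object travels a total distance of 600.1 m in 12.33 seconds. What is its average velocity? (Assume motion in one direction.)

v_avg = Δd / Δt = 600.1 / 12.33 = 48.67 m/s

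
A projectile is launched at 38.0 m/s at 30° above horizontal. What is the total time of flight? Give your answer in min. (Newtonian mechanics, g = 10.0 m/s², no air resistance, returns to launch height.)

T = 2 × v₀ × sin(θ) / g = 2 × 38.0 × sin(30°) / 10.0 = 2 × 38.0 × 0.5 / 10.0 = 3.8 s
T = 3.8 s / 60.0 = 0.06333 min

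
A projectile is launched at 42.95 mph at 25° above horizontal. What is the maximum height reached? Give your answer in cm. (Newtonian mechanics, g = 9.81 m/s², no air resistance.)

v₀ = 42.95 mph × 0.44704 = 19.2004 m/s
H = v₀² × sin²(θ) / (2g) = 19.2004² × sin(25°)² / (2 × 9.81) = 368.655 × 0.178606 / 19.62 = 3.35596 m
H = 3.35596 m / 0.01 = 335.6 cm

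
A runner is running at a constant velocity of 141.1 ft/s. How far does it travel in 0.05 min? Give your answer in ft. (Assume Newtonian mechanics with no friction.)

v = 141.1 ft/s × 0.3048 = 43.0073 m/s
t = 0.05 min × 60.0 = 3.0 s
d = v × t = 43.0073 × 3.0 = 129.022 m
d = 129.022 m / 0.3048 = 423.3 ft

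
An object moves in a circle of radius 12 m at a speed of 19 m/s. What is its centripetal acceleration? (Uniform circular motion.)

a_c = v²/r = 19²/12 = 361/12 = 30.08 m/s²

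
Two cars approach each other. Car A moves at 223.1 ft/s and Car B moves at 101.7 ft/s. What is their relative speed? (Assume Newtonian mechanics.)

v_rel = v_A + v_B = 223.1 + 101.7 = 324.8 ft/s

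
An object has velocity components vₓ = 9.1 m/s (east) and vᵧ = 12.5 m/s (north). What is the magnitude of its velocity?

|v| = √(vₓ² + vᵧ²) = √(9.1² + 12.5²) = √(239.06) = 15.46 m/s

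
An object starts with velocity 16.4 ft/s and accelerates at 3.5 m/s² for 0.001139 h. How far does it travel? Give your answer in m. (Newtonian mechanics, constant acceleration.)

v₀ = 16.4 ft/s × 0.3048 = 4.99872 m/s
t = 0.001139 h × 3600.0 = 4.1004 s
d = v₀ × t + ½ × a × t² = 4.99872 × 4.1004 + 0.5 × 3.5 × 4.1004² = 49.92 m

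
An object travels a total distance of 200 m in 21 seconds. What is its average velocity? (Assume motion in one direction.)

v_avg = Δd / Δt = 200 / 21 = 9.52 m/s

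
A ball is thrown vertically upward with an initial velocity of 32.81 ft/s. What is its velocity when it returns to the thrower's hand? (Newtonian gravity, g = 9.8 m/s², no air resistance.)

By conservation of energy (no air resistance), the ball returns to the throw height with the same speed as launch, but directed downward.
|v_ground| = v₀ = 32.81 ft/s
v_ground = 32.81 ft/s (downward)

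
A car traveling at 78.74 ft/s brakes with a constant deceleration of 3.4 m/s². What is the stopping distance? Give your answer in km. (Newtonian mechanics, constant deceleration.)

v₀ = 78.74 ft/s × 0.3048 = 24.0 m/s
d = v₀² / (2a) = 24.0² / (2 × 3.4) = 576.0 / 6.8 = 84.7059 m
d = 84.7059 m / 1000.0 = 0.08471 km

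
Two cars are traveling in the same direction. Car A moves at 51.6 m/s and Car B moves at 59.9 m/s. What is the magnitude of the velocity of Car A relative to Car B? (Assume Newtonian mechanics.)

v_rel = |v_A - v_B| = |51.6 - 59.9| = 8.3 m/s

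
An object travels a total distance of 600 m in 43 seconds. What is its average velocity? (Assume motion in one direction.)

v_avg = Δd / Δt = 600 / 43 = 13.95 m/s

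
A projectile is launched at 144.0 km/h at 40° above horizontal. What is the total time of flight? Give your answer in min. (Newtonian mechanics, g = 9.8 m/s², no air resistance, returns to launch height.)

v₀ = 144.0 km/h × 0.2777777777777778 = 40.0 m/s
T = 2 × v₀ × sin(θ) / g = 2 × 40.0 × sin(40°) / 9.8 = 2 × 40.0 × 0.642788 / 9.8 = 5.24725 s
T = 5.24725 s / 60.0 = 0.08745 min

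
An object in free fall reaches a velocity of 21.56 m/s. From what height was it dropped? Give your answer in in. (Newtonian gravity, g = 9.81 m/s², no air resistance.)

h = v² / (2g) = 21.56² / (2 × 9.81) = 23.6918 m
h = 23.6918 m / 0.0254 = 932.7 in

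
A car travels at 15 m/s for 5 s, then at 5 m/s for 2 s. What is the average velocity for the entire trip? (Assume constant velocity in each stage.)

d₁ = v₁t₁ = 15 × 5 = 75 m
d₂ = v₂t₂ = 5 × 2 = 10 m
d_total = 85 m, t_total = 7 s
v_avg = d_total/t_total = 85/7 = 12.14 m/s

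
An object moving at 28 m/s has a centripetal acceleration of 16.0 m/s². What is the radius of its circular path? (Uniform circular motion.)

r = v²/a_c = 28²/16.0 = 49.0 m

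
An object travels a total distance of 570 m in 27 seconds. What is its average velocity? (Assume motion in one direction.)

v_avg = Δd / Δt = 570 / 27 = 21.11 m/s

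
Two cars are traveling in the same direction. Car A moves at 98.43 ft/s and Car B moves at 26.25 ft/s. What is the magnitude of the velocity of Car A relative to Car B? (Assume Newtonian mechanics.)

v_rel = |v_A - v_B| = |98.43 - 26.25| = 72.18 ft/s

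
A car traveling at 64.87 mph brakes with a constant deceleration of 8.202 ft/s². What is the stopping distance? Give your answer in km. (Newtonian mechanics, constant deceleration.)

v₀ = 64.87 mph × 0.44704 = 28.9995 m/s
a = 8.202 ft/s² × 0.3048 = 2.49997 m/s²
d = v₀² / (2a) = 28.9995² / (2 × 2.49997) = 840.971 / 4.99994 = 168.196 m
d = 168.196 m / 1000.0 = 0.1682 km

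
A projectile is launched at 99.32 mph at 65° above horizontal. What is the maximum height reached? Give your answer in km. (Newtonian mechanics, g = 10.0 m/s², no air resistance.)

v₀ = 99.32 mph × 0.44704 = 44.4 m/s
H = v₀² × sin²(θ) / (2g) = 44.4² × sin(65°)² / (2 × 10.0) = 1971.36 × 0.821394 / 20.0 = 80.9632 m
H = 80.9632 m / 1000.0 = 0.08096 km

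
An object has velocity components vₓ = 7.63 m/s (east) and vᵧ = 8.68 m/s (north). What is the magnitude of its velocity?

|v| = √(vₓ² + vᵧ²) = √(7.63² + 8.68²) = √(133.5593) = 11.56 m/s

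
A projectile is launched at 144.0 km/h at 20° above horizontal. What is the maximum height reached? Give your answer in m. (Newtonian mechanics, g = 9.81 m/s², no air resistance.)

v₀ = 144.0 km/h × 0.2777777777777778 = 40.0 m/s
H = v₀² × sin²(θ) / (2g) = 40.0² × sin(20°)² / (2 × 9.81) = 1600.0 × 0.116978 / 19.62 = 9.539 m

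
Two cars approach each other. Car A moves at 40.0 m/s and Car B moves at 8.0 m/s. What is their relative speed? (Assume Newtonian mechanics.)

v_rel = v_A + v_B = 40.0 + 8.0 = 48.0 m/s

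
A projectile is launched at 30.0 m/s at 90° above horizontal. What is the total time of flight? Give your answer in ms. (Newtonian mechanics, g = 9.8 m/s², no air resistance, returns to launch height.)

T = 2 × v₀ × sin(θ) / g = 2 × 30.0 × sin(90°) / 9.8 = 2 × 30.0 × 1.0 / 9.8 = 6.12245 s
T = 6.12245 s / 0.001 = 6122 ms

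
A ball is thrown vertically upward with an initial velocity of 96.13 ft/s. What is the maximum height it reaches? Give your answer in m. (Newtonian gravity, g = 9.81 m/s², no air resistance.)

v₀ = 96.13 ft/s × 0.3048 = 29.3004 m/s
h_max = v₀² / (2g) = 29.3004² / (2 × 9.81) = 858.513 / 19.62 = 43.76 m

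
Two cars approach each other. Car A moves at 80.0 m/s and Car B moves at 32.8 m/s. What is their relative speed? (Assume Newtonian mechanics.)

v_rel = v_A + v_B = 80.0 + 32.8 = 112.8 m/s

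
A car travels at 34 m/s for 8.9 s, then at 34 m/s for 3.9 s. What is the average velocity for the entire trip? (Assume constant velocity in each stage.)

d₁ = v₁t₁ = 34 × 8.9 = 302.6 m
d₂ = v₂t₂ = 34 × 3.9 = 132.6 m
d_total = 435.2 m, t_total = 12.8 s
v_avg = d_total/t_total = 435.2/12.8 = 34.0 m/s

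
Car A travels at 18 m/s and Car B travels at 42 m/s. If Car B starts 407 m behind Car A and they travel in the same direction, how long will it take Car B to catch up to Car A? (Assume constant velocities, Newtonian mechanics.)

Relative speed: v_rel = 42 - 18 = 24 m/s
Time to catch: t = d₀/v_rel = 407/24 = 16.96 s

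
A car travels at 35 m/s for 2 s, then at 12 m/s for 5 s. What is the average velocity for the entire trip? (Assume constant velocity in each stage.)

d₁ = v₁t₁ = 35 × 2 = 70 m
d₂ = v₂t₂ = 12 × 5 = 60 m
d_total = 130 m, t_total = 7 s
v_avg = d_total/t_total = 130/7 = 18.57 m/s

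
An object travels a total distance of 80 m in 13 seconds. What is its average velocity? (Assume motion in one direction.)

v_avg = Δd / Δt = 80 / 13 = 6.15 m/s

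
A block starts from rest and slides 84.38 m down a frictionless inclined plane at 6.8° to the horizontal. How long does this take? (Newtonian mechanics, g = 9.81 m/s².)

a = g sin(θ) = 9.81 × sin(6.8°) = 1.1615 m/s²
t = √(2d/a) = √(2 × 84.38 / 1.1615) = 12.05 s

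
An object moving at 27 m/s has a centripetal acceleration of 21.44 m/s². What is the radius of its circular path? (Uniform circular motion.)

r = v²/a_c = 27²/21.44 = 34.0 m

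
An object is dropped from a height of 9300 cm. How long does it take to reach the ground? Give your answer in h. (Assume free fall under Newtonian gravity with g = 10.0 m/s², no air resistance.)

h = 9300 cm × 0.01 = 93.0 m
t = √(2h/g) = √(2 × 93.0 / 10.0) = 4.31277 s
t = 4.31277 s / 3600.0 = 0.001198 h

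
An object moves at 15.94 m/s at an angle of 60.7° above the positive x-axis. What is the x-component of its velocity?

vₓ = v cos(θ) = 15.94 × cos(60.7°) = 7.8 m/s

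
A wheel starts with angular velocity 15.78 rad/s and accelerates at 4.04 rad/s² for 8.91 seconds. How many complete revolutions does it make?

θ = ω₀t + ½αt² = 15.78×8.91 + ½×4.04×8.91² = 300.963762 rad
Total revolutions = θ/(2π) = 300.963762/(2π) = 47.9
Complete revolutions = ⌊47.9⌋ = 47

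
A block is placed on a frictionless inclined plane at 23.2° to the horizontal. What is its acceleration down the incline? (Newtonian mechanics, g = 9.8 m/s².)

a = g sin(θ) = 9.8 × sin(23.2°) = 9.8 × 0.3939 = 3.86 m/s²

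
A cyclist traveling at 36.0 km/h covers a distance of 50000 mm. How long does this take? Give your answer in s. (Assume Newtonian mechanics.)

d = 50000 mm × 0.001 = 50.0 m
v = 36.0 km/h × 0.2777777777777778 = 10.0 m/s
t = d / v = 50.0 / 10.0 = 5.0 s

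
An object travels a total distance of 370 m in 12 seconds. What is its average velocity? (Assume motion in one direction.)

v_avg = Δd / Δt = 370 / 12 = 30.83 m/s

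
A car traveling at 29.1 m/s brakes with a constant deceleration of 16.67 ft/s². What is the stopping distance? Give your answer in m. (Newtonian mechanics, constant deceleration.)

a = 16.67 ft/s² × 0.3048 = 5.08102 m/s²
d = v₀² / (2a) = 29.1² / (2 × 5.08102) = 846.81 / 10.162 = 83.33 m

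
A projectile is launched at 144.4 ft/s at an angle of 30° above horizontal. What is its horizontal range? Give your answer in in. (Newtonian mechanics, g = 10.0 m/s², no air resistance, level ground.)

v₀ = 144.4 ft/s × 0.3048 = 44.0131 m/s
R = v₀² × sin(2θ) / g = 44.0131² × sin(2 × 30°) / 10.0 = 1937.15 × 0.866025 / 10.0 = 167.762 m
R = 167.762 m / 0.0254 = 6605 in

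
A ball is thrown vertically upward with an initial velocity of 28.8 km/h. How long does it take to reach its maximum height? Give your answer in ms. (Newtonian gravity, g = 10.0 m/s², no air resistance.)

v₀ = 28.8 km/h × 0.2777777777777778 = 8.0 m/s
t_up = v₀ / g = 8.0 / 10.0 = 0.8 s
t_up = 0.8 s / 0.001 = 800.0 ms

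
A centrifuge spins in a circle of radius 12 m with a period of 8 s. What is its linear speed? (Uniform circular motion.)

v = 2πr/T = 2π×12/8 = 9.42 m/s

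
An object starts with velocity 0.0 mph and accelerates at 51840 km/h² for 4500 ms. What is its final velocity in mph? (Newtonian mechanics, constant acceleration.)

v₀ = 0.0 mph × 0.44704 = 0.0 m/s
a = 51840 km/h² × 7.716049382716049e-05 = 4.0 m/s²
t = 4500 ms × 0.001 = 4.5 s
v = v₀ + a × t = 0.0 + 4.0 × 4.5 = 18.0 m/s
v = 18.0 m/s / 0.44704 = 40.26 mph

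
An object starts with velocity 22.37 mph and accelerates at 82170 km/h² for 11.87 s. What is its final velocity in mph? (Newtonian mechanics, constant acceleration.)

v₀ = 22.37 mph × 0.44704 = 10.0003 m/s
a = 82170 km/h² × 7.716049382716049e-05 = 6.34028 m/s²
v = v₀ + a × t = 10.0003 + 6.34028 × 11.87 = 85.2594 m/s
v = 85.2594 m/s / 0.44704 = 190.7 mph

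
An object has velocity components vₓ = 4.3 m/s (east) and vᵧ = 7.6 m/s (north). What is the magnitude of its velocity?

|v| = √(vₓ² + vᵧ²) = √(4.3² + 7.6²) = √(76.25) = 8.73 m/s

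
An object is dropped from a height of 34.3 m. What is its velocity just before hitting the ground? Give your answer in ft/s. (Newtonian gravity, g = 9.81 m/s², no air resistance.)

v = √(2gh) = √(2 × 9.81 × 34.3) = 25.9416 m/s
v = 25.9416 m/s / 0.3048 = 85.11 ft/s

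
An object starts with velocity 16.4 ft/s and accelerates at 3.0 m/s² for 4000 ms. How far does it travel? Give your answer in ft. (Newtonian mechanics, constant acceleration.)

v₀ = 16.4 ft/s × 0.3048 = 4.99872 m/s
t = 4000 ms × 0.001 = 4.0 s
d = v₀ × t + ½ × a × t² = 4.99872 × 4.0 + 0.5 × 3.0 × 4.0² = 43.9949 m
d = 43.9949 m / 0.3048 = 144.3 ft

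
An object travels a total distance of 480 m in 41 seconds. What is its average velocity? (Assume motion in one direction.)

v_avg = Δd / Δt = 480 / 41 = 11.71 m/s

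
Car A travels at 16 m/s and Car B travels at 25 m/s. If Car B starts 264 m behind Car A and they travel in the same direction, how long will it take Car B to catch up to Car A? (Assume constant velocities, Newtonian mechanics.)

Relative speed: v_rel = 25 - 16 = 9 m/s
Time to catch: t = d₀/v_rel = 264/9 = 29.33 s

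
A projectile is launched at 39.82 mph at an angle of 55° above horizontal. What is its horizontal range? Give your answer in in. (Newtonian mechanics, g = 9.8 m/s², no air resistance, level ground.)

v₀ = 39.82 mph × 0.44704 = 17.8011 m/s
R = v₀² × sin(2θ) / g = 17.8011² × sin(2 × 55°) / 9.8 = 316.879 × 0.939693 / 9.8 = 30.3846 m
R = 30.3846 m / 0.0254 = 1196 in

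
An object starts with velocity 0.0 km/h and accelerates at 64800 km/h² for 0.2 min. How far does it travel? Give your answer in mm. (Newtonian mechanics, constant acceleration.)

v₀ = 0.0 km/h × 0.2777777777777778 = 0.0 m/s
a = 64800 km/h² × 7.716049382716049e-05 = 5.0 m/s²
t = 0.2 min × 60.0 = 12.0 s
d = v₀ × t + ½ × a × t² = 0.0 × 12.0 + 0.5 × 5.0 × 12.0² = 360.0 m
d = 360.0 m / 0.001 = 360000 mm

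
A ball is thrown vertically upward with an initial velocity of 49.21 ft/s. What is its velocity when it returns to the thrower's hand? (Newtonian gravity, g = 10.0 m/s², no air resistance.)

By conservation of energy (no air resistance), the ball returns to the throw height with the same speed as launch, but directed downward.
|v_ground| = v₀ = 49.21 ft/s
v_ground = 49.21 ft/s (downward)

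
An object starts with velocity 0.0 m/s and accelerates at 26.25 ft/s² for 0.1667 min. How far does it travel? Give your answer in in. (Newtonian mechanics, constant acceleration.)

a = 26.25 ft/s² × 0.3048 = 8.001 m/s²
t = 0.1667 min × 60.0 = 10.002 s
d = v₀ × t + ½ × a × t² = 0.0 × 10.002 + 0.5 × 8.001 × 10.002² = 400.21 m
d = 400.21 m / 0.0254 = 15760 in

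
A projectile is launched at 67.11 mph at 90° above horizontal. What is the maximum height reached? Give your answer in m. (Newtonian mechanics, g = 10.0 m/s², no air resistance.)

v₀ = 67.11 mph × 0.44704 = 30.0009 m/s
H = v₀² × sin²(θ) / (2g) = 30.0009² × sin(90°)² / (2 × 10.0) = 900.054 × 1.0 / 20.0 = 45.0 m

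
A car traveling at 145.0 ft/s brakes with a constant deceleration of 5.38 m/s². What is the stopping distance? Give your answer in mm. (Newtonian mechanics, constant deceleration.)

v₀ = 145.0 ft/s × 0.3048 = 44.196 m/s
d = v₀² / (2a) = 44.196² / (2 × 5.38) = 1953.29 / 10.76 = 181.533 m
d = 181.533 m / 0.001 = 181500 mm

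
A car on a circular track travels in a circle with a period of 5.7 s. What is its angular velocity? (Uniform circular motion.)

ω = 2π/T = 2π/5.7 = 1.1023 rad/s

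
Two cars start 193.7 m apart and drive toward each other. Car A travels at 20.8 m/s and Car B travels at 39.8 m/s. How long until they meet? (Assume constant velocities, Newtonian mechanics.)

Combined speed: v_combined = 20.8 + 39.8 = 60.6 m/s
Time to meet: t = d/v_combined = 193.7/60.6 = 3.2 s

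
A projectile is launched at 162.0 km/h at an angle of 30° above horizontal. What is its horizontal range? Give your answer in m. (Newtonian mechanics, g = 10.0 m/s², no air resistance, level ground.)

v₀ = 162.0 km/h × 0.2777777777777778 = 45.0 m/s
R = v₀² × sin(2θ) / g = 45.0² × sin(2 × 30°) / 10.0 = 2025.0 × 0.866025 / 10.0 = 175.4 m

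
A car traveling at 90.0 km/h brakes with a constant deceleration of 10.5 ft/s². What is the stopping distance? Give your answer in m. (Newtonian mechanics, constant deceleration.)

v₀ = 90.0 km/h × 0.2777777777777778 = 25.0 m/s
a = 10.5 ft/s² × 0.3048 = 3.2004 m/s²
d = v₀² / (2a) = 25.0² / (2 × 3.2004) = 625.0 / 6.4008 = 97.64 m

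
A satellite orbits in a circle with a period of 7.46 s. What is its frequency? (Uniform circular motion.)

f = 1/T = 1/7.46 = 0.134 Hz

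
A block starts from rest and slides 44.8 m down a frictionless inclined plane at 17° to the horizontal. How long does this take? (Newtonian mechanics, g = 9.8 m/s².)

a = g sin(θ) = 9.8 × sin(17°) = 2.8652 m/s²
t = √(2d/a) = √(2 × 44.8 / 2.8652) = 5.59 s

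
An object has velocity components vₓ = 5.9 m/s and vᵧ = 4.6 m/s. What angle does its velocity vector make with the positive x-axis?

θ = arctan(vᵧ/vₓ) = arctan(4.6/5.9) = 37.94°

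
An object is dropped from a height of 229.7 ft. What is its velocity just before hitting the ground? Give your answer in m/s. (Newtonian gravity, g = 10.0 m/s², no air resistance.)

h = 229.7 ft × 0.3048 = 70.0126 m
v = √(2gh) = √(2 × 10.0 × 70.0126) = 37.42 m/s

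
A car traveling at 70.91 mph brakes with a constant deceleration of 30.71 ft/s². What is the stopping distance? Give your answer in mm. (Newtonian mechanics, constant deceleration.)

v₀ = 70.91 mph × 0.44704 = 31.6996 m/s
a = 30.71 ft/s² × 0.3048 = 9.36041 m/s²
d = v₀² / (2a) = 31.6996² / (2 × 9.36041) = 1004.86 / 18.7208 = 53.6761 m
d = 53.6761 m / 0.001 = 53680 mm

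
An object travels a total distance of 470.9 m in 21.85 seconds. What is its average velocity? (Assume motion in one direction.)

v_avg = Δd / Δt = 470.9 / 21.85 = 21.55 m/s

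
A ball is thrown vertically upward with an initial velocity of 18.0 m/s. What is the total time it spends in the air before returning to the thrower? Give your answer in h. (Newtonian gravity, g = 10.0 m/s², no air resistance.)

t_total = 2 × v₀ / g = 2 × 18.0 / 10.0 = 3.6 s
t_total = 3.6 s / 3600.0 = 0.001 h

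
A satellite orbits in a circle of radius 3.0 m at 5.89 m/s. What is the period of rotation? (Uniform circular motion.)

T = 2πr/v = 2π×3.0/5.89 = 3.2 s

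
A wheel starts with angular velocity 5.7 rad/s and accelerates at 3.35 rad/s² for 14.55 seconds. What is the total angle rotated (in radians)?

θ = ω₀t + ½αt² = 5.7×14.55 + ½×3.35×14.55² = 437.54 rad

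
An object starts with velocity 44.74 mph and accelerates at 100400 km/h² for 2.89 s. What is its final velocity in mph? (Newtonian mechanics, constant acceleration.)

v₀ = 44.74 mph × 0.44704 = 20.0006 m/s
a = 100400 km/h² × 7.716049382716049e-05 = 7.74691 m/s²
v = v₀ + a × t = 20.0006 + 7.74691 × 2.89 = 42.3892 m/s
v = 42.3892 m/s / 0.44704 = 94.82 mph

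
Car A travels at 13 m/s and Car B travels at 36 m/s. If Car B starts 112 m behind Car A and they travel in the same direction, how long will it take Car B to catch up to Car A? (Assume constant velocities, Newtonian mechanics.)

Relative speed: v_rel = 36 - 13 = 23 m/s
Time to catch: t = d₀/v_rel = 112/23 = 4.87 s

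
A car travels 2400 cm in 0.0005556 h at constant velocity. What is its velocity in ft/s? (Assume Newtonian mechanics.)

d = 2400 cm × 0.01 = 24.0 m
t = 0.0005556 h × 3600.0 = 2.00016 s
v = d / t = 24.0 / 2.00016 = 11.999 m/s
v = 11.999 m/s / 0.3048 = 39.37 ft/s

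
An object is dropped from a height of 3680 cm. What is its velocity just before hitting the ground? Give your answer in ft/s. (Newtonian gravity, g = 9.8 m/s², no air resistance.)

h = 3680 cm × 0.01 = 36.8 m
v = √(2gh) = √(2 × 9.8 × 36.8) = 26.8567 m/s
v = 26.8567 m/s / 0.3048 = 88.11 ft/s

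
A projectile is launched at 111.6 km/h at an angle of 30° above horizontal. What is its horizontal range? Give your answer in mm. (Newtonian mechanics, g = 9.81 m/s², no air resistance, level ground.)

v₀ = 111.6 km/h × 0.2777777777777778 = 31.0 m/s
R = v₀² × sin(2θ) / g = 31.0² × sin(2 × 30°) / 9.81 = 961.0 × 0.866025 / 9.81 = 84.8369 m
R = 84.8369 m / 0.001 = 84840 mm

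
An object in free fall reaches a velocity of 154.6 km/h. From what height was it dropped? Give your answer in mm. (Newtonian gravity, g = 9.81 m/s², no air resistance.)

v = 154.6 km/h × 0.2777777777777778 = 42.9444 m/s
h = v² / (2g) = 42.9444² / (2 × 9.81) = 93.997 m
h = 93.997 m / 0.001 = 94000 mm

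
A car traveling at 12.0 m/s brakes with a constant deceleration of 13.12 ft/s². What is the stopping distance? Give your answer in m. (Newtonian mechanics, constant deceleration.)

a = 13.12 ft/s² × 0.3048 = 3.99898 m/s²
d = v₀² / (2a) = 12.0² / (2 × 3.99898) = 144.0 / 7.99796 = 18.0 m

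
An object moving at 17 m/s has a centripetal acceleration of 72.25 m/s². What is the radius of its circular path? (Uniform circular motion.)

r = v²/a_c = 17²/72.25 = 4.0 m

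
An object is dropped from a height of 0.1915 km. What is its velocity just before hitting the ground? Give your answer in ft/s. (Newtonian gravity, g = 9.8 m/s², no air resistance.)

h = 0.1915 km × 1000.0 = 191.5 m
v = √(2gh) = √(2 × 9.8 × 191.5) = 61.265 m/s
v = 61.265 m/s / 0.3048 = 201.0 ft/s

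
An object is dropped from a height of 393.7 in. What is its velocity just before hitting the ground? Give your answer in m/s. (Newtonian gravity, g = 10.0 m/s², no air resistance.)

h = 393.7 in × 0.0254 = 9.99998 m
v = √(2gh) = √(2 × 10.0 × 9.99998) = 14.14 m/s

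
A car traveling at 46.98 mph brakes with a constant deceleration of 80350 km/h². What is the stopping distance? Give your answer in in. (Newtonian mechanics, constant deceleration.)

v₀ = 46.98 mph × 0.44704 = 21.0019 m/s
a = 80350 km/h² × 7.716049382716049e-05 = 6.19985 m/s²
d = v₀² / (2a) = 21.0019² / (2 × 6.19985) = 441.08 / 12.3997 = 35.5718 m
d = 35.5718 m / 0.0254 = 1400 in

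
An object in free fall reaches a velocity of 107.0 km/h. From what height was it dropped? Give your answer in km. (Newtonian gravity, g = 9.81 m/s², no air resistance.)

v = 107.0 km/h × 0.2777777777777778 = 29.7222 m/s
h = v² / (2g) = 29.7222² / (2 × 9.81) = 45.026 m
h = 45.026 m / 1000.0 = 0.04503 km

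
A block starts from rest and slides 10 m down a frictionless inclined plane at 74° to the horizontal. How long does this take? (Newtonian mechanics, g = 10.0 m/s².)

a = g sin(θ) = 10.0 × sin(74°) = 9.6126 m/s²
t = √(2d/a) = √(2 × 10 / 9.6126) = 1.44 s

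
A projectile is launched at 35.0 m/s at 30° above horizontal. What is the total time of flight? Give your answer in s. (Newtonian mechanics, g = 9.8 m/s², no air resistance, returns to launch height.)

T = 2 × v₀ × sin(θ) / g = 2 × 35.0 × sin(30°) / 9.8 = 2 × 35.0 × 0.5 / 9.8 = 3.571 s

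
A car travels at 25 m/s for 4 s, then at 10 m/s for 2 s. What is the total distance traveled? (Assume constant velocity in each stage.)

d₁ = v₁t₁ = 25 × 4 = 100 m
d₂ = v₂t₂ = 10 × 2 = 20 m
d_total = 100 + 20 = 120 m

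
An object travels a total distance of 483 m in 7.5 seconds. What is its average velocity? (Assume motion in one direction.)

v_avg = Δd / Δt = 483 / 7.5 = 64.4 m/s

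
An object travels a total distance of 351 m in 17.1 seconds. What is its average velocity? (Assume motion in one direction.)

v_avg = Δd / Δt = 351 / 17.1 = 20.53 m/s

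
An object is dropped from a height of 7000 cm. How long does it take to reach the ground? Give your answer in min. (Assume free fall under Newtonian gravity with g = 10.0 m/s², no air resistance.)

h = 7000 cm × 0.01 = 70.0 m
t = √(2h/g) = √(2 × 70.0 / 10.0) = 3.74166 s
t = 3.74166 s / 60.0 = 0.06236 min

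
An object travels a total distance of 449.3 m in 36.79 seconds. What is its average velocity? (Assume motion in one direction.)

v_avg = Δd / Δt = 449.3 / 36.79 = 12.21 m/s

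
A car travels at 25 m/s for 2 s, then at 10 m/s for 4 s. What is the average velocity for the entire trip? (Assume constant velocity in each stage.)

d₁ = v₁t₁ = 25 × 2 = 50 m
d₂ = v₂t₂ = 10 × 4 = 40 m
d_total = 90 m, t_total = 6 s
v_avg = d_total/t_total = 90/6 = 15.0 m/s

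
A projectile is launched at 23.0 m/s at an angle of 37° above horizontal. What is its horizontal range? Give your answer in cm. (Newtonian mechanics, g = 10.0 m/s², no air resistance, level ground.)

R = v₀² × sin(2θ) / g = 23.0² × sin(2 × 37°) / 10.0 = 529.0 × 0.961262 / 10.0 = 50.8508 m
R = 50.8508 m / 0.01 = 5085 cm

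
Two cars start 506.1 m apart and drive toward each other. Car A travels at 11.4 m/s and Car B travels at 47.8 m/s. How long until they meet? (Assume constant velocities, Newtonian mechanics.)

Combined speed: v_combined = 11.4 + 47.8 = 59.2 m/s
Time to meet: t = d/v_combined = 506.1/59.2 = 8.55 s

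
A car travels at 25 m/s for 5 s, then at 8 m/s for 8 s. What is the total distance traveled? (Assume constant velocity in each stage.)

d₁ = v₁t₁ = 25 × 5 = 125 m
d₂ = v₂t₂ = 8 × 8 = 64 m
d_total = 125 + 64 = 189 m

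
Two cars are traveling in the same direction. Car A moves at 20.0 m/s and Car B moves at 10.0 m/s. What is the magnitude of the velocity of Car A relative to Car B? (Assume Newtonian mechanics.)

v_rel = |v_A - v_B| = |20.0 - 10.0| = 10.0 m/s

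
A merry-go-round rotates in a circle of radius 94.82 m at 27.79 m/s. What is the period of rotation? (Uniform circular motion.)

T = 2πr/v = 2π×94.82/27.79 = 21.44 s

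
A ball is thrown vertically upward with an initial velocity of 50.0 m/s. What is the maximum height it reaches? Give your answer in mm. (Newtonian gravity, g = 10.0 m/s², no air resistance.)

h_max = v₀² / (2g) = 50.0² / (2 × 10.0) = 2500.0 / 20.0 = 125.0 m
h_max = 125.0 m / 0.001 = 125000 mm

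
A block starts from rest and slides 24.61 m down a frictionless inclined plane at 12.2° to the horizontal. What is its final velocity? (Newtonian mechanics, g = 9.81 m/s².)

a = g sin(θ) = 9.81 × sin(12.2°) = 2.0731 m/s²
v = √(2ad) = √(2 × 2.0731 × 24.61) = 10.1 m/s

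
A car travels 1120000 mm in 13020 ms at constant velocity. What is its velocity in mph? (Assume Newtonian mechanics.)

d = 1120000 mm × 0.001 = 1120.0 m
t = 13020 ms × 0.001 = 13.02 s
v = d / t = 1120.0 / 13.02 = 86.0215 m/s
v = 86.0215 m/s / 0.44704 = 192.4 mph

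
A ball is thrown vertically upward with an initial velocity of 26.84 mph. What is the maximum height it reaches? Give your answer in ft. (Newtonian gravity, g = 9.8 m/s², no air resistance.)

v₀ = 26.84 mph × 0.44704 = 11.9986 m/s
h_max = v₀² / (2g) = 11.9986² / (2 × 9.8) = 143.966 / 19.6 = 7.3452 m
h_max = 7.3452 m / 0.3048 = 24.1 ft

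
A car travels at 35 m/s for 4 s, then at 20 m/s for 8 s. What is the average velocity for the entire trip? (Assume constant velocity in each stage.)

d₁ = v₁t₁ = 35 × 4 = 140 m
d₂ = v₂t₂ = 20 × 8 = 160 m
d_total = 300 m, t_total = 12 s
v_avg = d_total/t_total = 300/12 = 25.0 m/s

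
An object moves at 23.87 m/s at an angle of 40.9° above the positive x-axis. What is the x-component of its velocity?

vₓ = v cos(θ) = 23.87 × cos(40.9°) = 18.04 m/s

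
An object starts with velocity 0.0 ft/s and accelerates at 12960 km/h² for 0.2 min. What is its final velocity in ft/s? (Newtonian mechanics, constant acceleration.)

v₀ = 0.0 ft/s × 0.3048 = 0.0 m/s
a = 12960 km/h² × 7.716049382716049e-05 = 1.0 m/s²
t = 0.2 min × 60.0 = 12.0 s
v = v₀ + a × t = 0.0 + 1.0 × 12.0 = 12.0 m/s
v = 12.0 m/s / 0.3048 = 39.37 ft/s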